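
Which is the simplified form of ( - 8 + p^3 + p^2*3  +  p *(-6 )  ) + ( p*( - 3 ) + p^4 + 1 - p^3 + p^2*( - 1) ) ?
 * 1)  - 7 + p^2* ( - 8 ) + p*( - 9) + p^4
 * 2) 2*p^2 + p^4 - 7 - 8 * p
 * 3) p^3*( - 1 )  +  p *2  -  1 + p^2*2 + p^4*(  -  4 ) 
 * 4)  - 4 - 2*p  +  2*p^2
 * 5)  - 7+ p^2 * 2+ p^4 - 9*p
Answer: 5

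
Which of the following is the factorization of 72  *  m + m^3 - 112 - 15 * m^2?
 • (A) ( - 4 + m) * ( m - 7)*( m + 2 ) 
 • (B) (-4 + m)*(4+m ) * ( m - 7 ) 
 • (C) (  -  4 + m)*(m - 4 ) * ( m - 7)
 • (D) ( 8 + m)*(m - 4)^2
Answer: C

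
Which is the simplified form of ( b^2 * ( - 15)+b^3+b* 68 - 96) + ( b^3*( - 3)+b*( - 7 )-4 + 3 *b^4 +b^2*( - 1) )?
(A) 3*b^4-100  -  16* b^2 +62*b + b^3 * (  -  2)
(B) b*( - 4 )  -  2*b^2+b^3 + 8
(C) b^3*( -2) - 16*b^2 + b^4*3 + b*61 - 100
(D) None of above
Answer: C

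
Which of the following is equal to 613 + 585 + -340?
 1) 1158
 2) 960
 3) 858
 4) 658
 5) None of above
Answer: 3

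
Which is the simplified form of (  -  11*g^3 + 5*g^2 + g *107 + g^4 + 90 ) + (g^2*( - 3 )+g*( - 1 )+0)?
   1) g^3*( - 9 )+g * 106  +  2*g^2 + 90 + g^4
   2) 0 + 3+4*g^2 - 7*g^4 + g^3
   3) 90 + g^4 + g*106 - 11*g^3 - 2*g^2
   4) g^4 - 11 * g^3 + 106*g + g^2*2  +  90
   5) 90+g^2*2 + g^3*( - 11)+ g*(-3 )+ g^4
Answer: 4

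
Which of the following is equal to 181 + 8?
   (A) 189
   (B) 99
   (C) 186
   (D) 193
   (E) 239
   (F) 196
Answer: A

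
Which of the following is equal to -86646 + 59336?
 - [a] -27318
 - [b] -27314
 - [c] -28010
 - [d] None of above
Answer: d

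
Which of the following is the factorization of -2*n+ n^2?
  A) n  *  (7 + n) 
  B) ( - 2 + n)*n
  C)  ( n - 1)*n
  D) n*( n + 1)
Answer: B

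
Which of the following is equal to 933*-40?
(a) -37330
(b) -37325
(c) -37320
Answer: c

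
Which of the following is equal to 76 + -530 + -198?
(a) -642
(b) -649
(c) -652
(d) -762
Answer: c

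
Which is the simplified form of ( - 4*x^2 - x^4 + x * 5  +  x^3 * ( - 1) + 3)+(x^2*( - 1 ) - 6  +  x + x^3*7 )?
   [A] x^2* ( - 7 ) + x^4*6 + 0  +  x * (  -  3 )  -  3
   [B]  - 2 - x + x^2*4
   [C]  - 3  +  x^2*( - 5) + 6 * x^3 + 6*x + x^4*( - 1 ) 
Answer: C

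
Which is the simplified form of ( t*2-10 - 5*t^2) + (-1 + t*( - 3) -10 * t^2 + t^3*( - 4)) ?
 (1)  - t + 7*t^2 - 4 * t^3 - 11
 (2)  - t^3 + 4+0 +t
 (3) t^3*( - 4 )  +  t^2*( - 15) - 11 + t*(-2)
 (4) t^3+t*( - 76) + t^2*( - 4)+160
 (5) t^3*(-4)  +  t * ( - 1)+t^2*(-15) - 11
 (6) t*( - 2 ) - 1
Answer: 5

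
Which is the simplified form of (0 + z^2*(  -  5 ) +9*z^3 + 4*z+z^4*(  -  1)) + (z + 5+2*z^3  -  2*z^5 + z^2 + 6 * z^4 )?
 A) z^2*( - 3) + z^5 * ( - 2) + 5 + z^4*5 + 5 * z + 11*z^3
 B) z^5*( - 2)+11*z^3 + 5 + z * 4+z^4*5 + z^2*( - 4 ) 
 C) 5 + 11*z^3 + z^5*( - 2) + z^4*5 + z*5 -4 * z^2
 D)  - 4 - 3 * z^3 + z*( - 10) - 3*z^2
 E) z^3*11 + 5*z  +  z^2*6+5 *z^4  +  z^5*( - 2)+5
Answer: C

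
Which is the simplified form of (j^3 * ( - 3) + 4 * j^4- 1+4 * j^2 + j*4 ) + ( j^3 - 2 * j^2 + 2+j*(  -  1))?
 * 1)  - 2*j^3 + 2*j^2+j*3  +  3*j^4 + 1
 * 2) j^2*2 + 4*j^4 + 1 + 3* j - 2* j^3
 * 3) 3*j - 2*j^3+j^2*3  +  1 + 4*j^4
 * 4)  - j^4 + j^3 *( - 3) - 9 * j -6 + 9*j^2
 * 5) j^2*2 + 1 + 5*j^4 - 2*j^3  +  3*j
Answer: 2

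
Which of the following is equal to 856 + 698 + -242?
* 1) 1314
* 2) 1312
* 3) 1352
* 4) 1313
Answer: 2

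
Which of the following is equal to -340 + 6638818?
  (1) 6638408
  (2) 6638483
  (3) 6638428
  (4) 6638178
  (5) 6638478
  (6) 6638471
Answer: 5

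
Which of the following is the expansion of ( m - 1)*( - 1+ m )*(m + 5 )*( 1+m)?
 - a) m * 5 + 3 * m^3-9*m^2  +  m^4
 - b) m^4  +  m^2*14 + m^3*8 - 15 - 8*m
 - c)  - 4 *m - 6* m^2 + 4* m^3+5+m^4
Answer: c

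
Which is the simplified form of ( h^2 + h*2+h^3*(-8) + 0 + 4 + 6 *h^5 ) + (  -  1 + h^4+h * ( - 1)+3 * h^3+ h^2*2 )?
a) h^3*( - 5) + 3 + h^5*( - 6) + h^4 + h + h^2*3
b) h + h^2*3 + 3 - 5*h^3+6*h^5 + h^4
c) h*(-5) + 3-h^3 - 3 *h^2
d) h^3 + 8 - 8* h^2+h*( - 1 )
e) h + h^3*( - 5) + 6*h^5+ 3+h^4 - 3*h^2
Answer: b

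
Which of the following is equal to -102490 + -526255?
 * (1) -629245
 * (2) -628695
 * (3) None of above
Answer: 3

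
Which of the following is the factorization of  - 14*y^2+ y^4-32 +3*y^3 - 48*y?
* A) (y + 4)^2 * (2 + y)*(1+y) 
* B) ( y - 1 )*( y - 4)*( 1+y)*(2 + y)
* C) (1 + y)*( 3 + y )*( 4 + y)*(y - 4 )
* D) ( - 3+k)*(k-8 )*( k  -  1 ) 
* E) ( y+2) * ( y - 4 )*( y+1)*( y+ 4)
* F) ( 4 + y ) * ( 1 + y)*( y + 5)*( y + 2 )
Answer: E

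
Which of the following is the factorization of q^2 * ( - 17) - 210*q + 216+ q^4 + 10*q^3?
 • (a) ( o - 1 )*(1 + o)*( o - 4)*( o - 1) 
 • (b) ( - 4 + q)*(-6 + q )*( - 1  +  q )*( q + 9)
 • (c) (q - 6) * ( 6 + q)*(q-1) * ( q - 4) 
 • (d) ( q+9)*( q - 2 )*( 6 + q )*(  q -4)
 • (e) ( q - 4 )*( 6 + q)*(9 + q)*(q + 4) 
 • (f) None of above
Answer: f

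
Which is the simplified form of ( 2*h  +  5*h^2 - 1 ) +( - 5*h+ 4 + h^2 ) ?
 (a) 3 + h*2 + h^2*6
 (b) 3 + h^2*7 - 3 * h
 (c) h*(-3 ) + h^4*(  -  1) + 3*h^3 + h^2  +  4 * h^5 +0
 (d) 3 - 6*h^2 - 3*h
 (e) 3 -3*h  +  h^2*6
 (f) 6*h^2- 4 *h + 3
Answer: e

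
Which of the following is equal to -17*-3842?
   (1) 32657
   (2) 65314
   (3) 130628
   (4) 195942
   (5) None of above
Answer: 2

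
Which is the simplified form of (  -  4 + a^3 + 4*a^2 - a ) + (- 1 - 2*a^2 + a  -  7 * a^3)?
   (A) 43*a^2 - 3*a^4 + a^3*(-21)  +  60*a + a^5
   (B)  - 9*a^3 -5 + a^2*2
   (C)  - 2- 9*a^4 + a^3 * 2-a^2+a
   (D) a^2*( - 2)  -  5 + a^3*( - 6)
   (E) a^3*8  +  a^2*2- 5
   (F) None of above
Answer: F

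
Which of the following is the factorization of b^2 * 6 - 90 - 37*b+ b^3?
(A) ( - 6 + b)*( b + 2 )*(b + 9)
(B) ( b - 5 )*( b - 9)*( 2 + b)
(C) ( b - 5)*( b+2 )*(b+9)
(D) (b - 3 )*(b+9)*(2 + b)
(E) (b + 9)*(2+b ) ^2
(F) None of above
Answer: C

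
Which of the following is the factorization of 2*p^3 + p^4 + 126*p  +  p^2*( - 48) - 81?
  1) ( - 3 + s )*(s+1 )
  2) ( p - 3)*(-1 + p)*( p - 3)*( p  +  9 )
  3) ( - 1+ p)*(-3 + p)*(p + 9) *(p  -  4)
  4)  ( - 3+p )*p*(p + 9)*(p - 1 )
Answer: 2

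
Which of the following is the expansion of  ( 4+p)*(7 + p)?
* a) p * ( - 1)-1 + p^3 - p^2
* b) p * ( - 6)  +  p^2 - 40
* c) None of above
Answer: c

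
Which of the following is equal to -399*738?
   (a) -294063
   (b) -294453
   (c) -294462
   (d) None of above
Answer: c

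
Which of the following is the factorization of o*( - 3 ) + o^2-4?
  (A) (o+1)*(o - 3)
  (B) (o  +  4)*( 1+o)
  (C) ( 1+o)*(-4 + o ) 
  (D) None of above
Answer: C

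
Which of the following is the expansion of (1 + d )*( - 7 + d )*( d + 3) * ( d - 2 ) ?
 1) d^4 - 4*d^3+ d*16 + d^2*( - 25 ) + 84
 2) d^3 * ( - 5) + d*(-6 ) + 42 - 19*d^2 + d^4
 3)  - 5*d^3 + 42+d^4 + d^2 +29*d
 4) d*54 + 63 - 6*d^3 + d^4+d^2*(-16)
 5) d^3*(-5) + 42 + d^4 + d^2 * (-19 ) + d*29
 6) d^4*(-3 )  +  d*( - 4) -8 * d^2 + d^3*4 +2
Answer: 5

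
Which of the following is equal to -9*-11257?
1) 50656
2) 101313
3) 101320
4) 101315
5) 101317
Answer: 2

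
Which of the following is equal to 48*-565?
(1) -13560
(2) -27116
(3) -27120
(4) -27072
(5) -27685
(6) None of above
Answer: 3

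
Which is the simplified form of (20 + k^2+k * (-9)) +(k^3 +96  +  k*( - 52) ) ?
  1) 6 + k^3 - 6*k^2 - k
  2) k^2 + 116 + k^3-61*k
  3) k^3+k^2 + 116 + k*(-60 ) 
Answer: 2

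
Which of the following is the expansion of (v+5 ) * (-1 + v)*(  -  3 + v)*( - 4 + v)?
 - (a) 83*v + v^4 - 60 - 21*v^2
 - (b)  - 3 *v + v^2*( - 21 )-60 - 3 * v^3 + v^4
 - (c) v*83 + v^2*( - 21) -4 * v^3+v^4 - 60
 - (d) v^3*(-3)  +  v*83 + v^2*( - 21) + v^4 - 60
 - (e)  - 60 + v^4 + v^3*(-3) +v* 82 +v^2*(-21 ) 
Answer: d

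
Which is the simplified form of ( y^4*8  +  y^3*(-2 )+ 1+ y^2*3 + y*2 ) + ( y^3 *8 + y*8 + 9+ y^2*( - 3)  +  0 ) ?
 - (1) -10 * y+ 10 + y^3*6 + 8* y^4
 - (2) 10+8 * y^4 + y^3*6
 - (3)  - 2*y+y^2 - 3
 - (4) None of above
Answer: 4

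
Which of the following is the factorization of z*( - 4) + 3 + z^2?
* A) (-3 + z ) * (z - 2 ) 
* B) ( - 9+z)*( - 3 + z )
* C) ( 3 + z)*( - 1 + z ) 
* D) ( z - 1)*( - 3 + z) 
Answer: D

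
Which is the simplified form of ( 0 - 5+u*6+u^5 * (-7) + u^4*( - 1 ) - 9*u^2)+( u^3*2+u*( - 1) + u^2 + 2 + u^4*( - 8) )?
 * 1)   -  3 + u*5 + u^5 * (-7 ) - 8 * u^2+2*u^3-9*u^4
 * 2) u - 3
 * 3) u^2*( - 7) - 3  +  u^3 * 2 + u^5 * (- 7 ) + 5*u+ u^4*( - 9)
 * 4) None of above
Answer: 1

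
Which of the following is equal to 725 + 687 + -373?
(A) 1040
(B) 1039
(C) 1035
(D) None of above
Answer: B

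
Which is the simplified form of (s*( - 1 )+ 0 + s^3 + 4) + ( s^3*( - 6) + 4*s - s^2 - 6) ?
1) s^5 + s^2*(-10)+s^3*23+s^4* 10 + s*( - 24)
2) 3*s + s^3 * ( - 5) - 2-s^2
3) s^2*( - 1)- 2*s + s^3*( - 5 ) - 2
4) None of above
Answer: 2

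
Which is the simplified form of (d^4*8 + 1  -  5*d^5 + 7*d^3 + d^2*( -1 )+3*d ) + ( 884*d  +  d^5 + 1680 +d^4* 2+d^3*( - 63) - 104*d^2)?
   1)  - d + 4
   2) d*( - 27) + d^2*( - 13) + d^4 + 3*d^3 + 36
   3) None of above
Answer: 3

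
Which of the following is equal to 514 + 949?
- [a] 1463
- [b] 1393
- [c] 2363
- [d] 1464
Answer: a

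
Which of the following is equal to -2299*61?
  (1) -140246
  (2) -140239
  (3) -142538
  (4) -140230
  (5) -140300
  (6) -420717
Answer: 2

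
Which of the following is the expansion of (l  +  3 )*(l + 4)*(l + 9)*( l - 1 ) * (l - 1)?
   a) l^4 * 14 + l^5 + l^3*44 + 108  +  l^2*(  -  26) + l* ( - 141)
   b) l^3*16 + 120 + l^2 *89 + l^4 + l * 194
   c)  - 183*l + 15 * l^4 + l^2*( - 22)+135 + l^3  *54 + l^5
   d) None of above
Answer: a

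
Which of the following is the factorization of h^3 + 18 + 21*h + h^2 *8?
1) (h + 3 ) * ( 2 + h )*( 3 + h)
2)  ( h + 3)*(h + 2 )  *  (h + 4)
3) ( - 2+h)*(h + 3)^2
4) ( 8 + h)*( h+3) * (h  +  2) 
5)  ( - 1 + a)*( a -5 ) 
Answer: 1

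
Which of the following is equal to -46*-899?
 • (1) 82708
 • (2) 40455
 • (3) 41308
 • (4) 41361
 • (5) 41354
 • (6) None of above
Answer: 5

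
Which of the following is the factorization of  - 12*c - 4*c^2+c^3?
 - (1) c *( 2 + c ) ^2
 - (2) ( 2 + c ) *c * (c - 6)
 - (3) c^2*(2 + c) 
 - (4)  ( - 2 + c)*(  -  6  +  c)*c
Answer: 2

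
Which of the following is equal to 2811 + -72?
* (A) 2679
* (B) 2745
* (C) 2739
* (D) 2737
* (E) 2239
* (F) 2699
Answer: C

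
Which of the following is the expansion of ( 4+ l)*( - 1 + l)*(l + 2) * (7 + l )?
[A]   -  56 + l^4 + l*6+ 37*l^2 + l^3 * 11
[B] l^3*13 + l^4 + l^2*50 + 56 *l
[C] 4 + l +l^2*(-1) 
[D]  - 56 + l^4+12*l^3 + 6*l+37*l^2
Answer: D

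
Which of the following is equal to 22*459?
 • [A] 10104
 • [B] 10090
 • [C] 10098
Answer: C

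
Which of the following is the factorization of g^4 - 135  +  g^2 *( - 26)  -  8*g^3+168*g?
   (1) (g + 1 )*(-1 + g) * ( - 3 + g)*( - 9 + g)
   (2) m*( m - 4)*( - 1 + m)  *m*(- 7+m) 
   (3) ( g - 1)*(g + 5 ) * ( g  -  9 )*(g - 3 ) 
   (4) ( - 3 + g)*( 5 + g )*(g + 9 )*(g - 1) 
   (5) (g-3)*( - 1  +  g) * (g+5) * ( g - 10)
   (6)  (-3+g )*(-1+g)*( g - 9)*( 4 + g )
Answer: 3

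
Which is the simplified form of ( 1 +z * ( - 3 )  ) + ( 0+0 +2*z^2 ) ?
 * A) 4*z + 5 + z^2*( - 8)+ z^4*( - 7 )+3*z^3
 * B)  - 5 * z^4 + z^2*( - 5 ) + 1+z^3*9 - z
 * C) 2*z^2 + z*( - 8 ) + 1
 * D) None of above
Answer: D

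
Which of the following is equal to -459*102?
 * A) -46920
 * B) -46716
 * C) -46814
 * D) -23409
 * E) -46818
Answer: E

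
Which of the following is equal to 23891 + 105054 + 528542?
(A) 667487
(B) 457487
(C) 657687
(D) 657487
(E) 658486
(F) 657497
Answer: D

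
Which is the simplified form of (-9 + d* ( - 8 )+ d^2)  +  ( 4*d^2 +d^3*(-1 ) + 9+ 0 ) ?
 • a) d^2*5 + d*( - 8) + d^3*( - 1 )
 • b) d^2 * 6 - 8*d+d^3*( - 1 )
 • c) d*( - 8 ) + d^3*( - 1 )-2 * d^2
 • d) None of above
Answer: a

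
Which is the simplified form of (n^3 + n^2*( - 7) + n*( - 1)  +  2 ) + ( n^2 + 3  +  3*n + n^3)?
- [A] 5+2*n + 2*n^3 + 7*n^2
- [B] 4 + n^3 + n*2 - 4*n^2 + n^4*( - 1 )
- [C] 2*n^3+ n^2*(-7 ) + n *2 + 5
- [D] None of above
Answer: D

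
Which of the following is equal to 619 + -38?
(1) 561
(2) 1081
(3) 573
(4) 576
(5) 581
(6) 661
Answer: 5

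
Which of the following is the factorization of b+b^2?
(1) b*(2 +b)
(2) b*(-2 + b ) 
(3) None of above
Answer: 3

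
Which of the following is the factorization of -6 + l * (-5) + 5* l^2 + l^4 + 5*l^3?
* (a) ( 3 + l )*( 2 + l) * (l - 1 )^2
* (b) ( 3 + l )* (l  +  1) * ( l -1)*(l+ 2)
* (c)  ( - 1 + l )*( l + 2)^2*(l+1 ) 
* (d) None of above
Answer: b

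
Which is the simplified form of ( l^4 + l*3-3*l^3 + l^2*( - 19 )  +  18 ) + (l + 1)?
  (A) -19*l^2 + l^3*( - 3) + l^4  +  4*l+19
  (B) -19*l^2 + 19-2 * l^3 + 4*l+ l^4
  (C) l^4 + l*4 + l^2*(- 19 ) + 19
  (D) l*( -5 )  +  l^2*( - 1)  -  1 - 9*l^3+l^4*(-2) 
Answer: A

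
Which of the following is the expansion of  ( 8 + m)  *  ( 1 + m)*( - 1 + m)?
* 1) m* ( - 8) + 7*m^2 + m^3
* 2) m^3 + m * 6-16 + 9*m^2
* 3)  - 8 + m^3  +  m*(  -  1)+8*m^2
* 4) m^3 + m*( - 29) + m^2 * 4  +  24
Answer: 3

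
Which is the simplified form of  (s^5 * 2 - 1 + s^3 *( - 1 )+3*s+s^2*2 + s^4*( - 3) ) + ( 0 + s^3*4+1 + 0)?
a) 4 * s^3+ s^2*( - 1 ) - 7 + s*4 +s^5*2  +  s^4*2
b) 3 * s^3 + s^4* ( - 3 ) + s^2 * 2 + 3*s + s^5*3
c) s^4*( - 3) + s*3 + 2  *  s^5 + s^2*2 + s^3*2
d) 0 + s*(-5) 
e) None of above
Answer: e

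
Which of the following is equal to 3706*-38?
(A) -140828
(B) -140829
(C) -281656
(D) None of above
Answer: A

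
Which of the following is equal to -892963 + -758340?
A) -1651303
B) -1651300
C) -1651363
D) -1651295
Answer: A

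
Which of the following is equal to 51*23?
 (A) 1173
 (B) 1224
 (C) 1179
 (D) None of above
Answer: A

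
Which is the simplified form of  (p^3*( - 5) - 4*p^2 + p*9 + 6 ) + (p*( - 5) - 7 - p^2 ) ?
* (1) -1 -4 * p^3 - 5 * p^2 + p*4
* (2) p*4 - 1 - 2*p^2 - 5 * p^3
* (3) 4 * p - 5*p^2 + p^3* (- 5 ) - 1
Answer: 3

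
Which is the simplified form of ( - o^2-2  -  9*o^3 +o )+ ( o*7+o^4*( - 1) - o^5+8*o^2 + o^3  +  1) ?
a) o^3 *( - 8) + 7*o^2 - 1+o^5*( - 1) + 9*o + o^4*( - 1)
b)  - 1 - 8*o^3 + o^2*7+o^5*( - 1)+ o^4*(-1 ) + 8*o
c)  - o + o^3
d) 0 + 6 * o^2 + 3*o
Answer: b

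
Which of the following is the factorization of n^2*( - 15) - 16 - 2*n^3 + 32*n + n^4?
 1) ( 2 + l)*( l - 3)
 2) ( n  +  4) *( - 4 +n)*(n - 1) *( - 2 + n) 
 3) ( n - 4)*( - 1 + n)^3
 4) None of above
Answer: 4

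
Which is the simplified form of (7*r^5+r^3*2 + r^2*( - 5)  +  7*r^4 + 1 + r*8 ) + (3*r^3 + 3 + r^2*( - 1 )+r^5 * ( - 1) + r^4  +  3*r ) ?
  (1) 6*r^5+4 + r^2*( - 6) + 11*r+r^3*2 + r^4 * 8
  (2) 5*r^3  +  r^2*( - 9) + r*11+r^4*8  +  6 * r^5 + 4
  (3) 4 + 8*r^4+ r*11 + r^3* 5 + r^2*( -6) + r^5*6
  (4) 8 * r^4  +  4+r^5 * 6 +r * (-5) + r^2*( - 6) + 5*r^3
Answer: 3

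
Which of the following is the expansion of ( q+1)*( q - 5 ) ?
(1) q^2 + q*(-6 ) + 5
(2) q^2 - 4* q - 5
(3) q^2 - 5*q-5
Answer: 2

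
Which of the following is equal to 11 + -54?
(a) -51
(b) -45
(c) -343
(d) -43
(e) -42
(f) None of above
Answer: d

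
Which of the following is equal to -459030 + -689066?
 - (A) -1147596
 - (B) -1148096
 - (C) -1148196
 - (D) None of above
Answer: B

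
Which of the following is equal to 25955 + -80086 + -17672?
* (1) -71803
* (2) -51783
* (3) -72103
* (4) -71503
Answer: 1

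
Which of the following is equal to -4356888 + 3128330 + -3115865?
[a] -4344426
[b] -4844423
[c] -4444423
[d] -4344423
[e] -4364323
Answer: d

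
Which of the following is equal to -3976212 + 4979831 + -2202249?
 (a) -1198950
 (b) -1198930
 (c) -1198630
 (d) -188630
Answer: c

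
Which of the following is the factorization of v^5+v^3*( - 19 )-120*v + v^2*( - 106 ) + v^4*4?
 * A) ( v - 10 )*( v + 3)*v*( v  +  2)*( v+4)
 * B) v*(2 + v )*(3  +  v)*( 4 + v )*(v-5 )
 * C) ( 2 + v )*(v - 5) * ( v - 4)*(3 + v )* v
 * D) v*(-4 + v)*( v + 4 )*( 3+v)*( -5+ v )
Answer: B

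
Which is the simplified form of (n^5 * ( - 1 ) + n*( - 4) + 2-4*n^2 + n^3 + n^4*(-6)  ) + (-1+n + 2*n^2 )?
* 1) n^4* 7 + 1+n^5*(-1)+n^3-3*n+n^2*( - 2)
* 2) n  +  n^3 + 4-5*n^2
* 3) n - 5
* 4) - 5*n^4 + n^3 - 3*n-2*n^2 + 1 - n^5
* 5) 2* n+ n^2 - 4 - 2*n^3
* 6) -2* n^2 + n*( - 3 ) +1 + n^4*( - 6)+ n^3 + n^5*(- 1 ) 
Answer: 6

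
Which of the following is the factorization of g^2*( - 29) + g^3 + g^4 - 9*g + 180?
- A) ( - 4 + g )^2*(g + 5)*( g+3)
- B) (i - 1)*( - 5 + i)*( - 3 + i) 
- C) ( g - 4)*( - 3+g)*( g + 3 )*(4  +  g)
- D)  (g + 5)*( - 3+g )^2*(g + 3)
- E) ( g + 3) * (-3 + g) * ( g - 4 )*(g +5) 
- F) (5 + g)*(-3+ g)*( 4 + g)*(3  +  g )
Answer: E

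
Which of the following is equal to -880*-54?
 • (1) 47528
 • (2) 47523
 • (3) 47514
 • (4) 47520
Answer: 4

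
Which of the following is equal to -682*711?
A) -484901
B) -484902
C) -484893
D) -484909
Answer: B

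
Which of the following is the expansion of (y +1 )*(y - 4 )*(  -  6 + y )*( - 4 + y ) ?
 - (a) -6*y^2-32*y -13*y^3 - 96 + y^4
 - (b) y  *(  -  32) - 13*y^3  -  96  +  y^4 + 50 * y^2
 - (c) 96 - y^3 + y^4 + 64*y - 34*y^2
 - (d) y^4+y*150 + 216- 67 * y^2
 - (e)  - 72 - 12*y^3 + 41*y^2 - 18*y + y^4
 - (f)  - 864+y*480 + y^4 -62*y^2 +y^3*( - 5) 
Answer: b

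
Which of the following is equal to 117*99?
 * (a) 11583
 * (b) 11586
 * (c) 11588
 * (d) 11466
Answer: a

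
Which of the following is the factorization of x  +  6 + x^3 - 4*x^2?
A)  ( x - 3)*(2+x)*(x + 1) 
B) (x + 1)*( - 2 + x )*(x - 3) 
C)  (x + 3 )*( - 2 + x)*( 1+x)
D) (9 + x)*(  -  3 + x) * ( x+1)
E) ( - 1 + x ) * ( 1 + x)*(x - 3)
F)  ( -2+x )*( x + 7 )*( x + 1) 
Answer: B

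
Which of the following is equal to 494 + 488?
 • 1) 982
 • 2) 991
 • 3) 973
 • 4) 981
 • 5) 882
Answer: 1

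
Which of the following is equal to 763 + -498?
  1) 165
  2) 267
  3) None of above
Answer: 3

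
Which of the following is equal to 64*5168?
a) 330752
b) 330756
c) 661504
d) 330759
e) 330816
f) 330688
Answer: a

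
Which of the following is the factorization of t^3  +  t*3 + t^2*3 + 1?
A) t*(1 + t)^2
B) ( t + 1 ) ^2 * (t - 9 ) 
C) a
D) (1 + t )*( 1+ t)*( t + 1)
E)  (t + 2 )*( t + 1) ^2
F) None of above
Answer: D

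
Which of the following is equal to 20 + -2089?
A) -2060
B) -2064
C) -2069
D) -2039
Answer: C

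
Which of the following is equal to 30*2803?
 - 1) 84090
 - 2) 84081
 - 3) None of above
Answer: 1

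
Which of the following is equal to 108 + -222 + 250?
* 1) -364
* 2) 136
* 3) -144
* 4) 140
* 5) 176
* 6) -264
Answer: 2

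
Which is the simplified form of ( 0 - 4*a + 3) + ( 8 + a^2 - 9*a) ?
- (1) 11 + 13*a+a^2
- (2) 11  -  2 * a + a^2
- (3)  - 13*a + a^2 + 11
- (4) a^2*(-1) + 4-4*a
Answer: 3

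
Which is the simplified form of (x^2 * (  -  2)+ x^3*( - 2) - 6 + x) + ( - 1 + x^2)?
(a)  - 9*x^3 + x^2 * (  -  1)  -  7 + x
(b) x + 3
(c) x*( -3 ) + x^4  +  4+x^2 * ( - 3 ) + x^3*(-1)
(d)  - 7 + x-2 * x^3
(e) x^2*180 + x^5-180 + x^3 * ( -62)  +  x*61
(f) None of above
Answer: f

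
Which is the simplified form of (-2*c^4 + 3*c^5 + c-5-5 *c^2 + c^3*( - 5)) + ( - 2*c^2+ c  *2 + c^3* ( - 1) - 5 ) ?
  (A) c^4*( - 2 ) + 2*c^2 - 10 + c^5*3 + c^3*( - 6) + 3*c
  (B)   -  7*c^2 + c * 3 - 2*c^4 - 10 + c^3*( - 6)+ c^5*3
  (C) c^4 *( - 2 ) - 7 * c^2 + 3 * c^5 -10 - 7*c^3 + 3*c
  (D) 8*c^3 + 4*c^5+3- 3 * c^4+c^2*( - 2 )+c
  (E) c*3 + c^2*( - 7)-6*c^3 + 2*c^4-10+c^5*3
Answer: B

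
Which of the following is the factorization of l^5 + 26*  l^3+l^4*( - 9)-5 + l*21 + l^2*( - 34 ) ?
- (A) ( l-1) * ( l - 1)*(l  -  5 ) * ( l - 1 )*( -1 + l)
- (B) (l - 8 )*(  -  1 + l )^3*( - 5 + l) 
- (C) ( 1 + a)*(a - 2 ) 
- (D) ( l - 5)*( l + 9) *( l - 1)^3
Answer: A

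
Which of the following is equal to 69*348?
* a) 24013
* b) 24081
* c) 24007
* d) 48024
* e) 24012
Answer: e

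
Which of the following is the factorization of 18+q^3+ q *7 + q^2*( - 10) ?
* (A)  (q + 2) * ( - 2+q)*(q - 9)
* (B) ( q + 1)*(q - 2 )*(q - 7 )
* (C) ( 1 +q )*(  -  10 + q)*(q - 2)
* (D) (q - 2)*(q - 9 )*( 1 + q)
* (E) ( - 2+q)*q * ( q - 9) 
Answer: D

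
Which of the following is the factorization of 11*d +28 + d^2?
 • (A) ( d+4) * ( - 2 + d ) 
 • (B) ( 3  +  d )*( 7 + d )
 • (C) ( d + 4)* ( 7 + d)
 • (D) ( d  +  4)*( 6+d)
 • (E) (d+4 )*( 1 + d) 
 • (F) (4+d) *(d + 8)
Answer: C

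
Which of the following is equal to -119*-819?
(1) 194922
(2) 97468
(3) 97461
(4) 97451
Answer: 3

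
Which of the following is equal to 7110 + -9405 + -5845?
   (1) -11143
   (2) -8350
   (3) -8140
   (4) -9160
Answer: 3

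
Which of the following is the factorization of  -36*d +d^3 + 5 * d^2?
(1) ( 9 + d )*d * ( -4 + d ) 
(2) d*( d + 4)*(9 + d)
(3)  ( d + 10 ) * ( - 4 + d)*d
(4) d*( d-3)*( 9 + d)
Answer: 1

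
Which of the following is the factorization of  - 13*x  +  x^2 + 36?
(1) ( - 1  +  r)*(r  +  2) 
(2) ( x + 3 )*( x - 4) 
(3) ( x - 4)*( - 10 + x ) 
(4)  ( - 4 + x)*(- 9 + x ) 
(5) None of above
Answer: 4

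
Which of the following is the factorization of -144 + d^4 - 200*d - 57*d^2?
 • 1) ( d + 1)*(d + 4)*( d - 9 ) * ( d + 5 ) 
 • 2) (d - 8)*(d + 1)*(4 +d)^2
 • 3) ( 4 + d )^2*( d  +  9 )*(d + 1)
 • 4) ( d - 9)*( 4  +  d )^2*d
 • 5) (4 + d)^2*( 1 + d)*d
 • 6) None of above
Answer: 6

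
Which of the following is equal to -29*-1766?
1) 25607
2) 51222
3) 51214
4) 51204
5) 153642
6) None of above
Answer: 3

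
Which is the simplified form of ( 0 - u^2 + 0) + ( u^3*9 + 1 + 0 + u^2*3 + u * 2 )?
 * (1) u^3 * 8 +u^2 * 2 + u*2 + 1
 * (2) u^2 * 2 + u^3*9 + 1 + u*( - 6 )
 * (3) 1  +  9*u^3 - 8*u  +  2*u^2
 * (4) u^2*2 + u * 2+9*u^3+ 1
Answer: 4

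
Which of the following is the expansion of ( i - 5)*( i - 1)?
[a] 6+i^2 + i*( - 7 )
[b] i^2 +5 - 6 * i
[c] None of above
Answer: b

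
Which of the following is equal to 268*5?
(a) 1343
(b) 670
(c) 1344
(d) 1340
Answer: d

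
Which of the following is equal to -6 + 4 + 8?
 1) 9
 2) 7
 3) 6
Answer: 3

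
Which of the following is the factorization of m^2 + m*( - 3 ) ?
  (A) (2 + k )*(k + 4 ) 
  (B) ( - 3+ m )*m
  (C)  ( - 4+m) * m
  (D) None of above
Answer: B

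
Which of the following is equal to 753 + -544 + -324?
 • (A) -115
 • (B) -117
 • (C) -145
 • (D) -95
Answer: A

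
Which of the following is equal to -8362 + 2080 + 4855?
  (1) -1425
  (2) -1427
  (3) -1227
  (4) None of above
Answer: 2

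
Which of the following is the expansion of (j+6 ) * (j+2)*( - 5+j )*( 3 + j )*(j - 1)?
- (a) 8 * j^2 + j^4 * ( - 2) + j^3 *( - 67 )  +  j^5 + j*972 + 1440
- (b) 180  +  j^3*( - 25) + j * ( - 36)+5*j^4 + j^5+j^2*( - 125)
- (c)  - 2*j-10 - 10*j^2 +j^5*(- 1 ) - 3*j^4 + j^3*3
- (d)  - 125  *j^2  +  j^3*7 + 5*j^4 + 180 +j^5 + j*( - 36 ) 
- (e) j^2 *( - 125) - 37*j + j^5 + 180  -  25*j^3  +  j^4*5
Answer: b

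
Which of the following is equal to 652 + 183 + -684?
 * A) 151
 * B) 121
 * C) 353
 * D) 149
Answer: A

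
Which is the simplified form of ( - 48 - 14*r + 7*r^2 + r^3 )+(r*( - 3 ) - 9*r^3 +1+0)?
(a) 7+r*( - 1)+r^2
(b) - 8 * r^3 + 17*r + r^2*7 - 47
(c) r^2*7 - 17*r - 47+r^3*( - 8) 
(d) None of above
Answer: c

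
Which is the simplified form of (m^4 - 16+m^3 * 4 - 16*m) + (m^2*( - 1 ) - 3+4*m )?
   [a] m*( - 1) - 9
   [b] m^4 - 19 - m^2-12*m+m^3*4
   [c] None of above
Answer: b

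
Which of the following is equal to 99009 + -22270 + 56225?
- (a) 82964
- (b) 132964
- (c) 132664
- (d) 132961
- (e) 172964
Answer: b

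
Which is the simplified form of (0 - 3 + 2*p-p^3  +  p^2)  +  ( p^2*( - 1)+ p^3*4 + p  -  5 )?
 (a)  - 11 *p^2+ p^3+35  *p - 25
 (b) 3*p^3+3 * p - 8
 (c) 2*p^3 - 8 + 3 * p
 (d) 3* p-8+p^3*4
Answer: b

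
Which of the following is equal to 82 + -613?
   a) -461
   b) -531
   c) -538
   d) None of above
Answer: b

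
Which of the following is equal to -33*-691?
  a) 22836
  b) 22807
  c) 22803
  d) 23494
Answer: c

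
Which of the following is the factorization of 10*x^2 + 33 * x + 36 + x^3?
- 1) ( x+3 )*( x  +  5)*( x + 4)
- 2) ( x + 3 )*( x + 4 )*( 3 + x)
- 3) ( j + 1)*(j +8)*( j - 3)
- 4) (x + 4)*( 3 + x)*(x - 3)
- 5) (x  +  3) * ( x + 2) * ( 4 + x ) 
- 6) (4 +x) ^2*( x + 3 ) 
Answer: 2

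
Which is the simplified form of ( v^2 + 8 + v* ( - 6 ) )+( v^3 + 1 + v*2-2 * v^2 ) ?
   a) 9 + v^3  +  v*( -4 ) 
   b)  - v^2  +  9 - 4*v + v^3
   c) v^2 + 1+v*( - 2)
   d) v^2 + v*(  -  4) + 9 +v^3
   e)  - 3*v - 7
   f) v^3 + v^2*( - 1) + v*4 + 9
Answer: b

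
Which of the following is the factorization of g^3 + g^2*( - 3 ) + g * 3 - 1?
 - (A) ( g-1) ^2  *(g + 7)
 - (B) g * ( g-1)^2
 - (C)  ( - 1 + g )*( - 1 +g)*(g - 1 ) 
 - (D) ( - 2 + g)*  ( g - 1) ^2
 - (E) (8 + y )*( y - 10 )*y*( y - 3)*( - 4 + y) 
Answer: C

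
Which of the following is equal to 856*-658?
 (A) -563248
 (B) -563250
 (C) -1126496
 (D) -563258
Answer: A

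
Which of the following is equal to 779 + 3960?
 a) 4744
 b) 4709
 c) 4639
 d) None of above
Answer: d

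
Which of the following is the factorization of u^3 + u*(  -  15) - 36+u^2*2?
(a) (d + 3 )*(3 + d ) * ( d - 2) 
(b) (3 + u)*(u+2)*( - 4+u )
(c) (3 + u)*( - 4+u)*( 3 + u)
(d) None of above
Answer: c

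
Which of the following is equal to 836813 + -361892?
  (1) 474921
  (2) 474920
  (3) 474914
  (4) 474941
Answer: 1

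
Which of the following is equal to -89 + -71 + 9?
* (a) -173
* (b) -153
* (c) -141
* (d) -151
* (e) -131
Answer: d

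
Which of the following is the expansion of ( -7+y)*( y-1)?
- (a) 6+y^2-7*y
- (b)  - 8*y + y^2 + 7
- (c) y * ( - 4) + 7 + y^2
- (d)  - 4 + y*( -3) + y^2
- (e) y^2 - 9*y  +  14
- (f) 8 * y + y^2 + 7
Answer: b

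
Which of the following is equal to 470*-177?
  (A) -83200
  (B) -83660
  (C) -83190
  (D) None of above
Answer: C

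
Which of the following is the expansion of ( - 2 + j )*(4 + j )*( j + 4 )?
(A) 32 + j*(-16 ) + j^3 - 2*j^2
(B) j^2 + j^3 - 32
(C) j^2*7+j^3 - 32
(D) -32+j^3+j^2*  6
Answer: D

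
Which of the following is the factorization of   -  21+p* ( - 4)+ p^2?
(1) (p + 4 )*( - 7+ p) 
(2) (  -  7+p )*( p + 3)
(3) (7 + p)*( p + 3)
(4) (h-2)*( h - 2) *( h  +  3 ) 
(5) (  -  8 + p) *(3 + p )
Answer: 2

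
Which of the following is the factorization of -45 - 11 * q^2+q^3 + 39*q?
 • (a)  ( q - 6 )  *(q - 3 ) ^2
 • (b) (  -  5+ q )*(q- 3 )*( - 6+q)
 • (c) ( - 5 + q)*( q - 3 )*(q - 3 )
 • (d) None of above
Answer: c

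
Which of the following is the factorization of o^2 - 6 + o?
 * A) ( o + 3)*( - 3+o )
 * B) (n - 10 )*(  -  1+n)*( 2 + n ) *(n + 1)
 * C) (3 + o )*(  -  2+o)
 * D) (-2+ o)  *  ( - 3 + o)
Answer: C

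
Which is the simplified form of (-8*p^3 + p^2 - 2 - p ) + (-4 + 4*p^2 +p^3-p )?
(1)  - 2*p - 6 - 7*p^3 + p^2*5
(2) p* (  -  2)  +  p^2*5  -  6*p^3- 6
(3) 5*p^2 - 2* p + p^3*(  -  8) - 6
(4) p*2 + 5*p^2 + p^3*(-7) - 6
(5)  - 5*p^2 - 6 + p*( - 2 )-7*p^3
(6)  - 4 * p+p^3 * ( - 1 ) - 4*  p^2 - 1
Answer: 1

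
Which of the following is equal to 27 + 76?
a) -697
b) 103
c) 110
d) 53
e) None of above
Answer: b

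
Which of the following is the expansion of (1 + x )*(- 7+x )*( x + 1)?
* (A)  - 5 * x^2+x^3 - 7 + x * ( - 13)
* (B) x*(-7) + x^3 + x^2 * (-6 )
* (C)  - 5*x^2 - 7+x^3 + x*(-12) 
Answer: A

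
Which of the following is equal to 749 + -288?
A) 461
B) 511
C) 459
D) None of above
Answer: A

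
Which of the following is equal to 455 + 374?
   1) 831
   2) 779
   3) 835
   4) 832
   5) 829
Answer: 5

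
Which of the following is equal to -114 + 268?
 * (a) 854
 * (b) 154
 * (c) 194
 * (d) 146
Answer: b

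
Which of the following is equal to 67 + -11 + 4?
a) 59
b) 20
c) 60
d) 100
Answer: c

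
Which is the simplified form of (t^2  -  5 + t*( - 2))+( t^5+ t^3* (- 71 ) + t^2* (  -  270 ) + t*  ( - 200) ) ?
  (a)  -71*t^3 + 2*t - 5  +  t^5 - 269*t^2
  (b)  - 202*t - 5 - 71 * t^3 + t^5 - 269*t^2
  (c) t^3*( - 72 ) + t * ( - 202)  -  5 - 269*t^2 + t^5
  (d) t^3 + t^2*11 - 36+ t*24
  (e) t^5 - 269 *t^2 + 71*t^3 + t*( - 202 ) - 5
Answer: b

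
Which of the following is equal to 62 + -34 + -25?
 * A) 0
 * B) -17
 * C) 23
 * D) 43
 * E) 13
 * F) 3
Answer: F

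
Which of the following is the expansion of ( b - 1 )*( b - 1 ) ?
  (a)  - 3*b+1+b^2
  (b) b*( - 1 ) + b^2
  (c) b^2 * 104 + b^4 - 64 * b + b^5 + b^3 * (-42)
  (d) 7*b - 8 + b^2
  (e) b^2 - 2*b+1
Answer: e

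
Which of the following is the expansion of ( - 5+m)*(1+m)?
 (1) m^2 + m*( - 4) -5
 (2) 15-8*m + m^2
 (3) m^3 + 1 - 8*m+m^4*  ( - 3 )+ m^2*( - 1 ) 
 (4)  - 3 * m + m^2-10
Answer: 1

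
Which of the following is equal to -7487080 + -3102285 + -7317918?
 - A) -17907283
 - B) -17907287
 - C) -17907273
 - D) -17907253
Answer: A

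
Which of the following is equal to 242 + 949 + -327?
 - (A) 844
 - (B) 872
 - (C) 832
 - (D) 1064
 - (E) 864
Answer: E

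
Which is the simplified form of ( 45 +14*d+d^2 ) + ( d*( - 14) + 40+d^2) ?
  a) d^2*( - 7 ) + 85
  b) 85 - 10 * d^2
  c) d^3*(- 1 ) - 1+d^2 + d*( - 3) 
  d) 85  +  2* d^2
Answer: d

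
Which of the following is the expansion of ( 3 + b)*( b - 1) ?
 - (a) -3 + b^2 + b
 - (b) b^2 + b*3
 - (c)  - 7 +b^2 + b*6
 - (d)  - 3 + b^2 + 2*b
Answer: d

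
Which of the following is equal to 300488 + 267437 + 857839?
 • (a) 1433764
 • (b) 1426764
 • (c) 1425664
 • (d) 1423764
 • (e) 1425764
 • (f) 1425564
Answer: e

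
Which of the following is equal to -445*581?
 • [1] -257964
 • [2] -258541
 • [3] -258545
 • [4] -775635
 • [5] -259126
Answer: 3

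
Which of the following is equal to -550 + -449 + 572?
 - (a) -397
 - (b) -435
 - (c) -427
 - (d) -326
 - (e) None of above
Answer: c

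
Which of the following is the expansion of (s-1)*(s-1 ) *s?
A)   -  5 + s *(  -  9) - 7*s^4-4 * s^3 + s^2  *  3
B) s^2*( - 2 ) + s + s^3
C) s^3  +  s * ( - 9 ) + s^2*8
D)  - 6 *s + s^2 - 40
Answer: B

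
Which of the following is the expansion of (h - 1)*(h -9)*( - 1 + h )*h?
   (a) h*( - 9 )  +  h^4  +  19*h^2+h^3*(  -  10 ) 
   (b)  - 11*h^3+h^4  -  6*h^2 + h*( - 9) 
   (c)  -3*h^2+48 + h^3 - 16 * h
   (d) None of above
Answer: d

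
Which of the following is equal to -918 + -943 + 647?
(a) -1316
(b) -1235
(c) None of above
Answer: c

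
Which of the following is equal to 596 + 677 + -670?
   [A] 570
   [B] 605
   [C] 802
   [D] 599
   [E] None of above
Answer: E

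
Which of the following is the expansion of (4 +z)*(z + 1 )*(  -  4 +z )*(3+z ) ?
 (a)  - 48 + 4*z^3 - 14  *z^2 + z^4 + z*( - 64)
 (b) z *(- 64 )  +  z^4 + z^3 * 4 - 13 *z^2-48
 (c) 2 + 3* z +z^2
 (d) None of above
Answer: b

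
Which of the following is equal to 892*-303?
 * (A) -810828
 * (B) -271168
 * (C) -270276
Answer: C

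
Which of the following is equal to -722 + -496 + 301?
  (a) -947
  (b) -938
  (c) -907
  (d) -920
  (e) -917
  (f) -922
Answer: e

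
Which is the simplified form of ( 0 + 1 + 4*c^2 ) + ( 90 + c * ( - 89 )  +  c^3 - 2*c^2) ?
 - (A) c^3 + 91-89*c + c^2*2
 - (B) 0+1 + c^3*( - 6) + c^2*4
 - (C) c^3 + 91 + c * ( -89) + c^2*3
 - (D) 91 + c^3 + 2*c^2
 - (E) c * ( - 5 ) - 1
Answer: A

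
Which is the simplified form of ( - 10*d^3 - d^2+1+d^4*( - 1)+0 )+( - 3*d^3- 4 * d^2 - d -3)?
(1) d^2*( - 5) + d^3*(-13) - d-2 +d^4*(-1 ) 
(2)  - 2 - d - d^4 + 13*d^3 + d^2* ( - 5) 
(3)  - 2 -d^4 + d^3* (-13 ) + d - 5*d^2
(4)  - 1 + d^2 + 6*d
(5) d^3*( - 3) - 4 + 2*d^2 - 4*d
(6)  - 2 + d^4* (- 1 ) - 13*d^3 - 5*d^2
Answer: 1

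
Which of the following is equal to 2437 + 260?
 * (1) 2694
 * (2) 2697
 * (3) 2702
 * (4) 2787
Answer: 2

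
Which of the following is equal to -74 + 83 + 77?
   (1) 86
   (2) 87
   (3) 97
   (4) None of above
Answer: 1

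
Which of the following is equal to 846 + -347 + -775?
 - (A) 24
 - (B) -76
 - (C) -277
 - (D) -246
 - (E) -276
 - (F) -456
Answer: E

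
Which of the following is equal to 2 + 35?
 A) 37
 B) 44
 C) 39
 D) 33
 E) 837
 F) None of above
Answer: A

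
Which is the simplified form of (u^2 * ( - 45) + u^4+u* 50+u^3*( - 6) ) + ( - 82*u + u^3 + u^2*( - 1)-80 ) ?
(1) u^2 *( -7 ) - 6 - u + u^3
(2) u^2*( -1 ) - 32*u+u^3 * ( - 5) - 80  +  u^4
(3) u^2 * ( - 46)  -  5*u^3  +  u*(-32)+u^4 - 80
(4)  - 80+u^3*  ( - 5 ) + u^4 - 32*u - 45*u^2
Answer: 3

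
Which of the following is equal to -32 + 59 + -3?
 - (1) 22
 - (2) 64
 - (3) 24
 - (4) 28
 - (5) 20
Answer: 3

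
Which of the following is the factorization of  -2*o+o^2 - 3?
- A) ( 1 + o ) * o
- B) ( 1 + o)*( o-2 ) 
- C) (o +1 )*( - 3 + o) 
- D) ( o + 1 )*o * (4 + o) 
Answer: C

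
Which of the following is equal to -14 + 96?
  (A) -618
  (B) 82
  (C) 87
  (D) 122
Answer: B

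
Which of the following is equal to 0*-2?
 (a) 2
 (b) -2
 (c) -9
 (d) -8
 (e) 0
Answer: e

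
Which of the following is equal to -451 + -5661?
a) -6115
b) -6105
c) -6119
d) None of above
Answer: d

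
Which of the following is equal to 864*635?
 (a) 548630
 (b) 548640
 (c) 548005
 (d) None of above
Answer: b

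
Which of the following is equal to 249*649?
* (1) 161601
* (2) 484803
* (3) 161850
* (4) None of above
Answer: 1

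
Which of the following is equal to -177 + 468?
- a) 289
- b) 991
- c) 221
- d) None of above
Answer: d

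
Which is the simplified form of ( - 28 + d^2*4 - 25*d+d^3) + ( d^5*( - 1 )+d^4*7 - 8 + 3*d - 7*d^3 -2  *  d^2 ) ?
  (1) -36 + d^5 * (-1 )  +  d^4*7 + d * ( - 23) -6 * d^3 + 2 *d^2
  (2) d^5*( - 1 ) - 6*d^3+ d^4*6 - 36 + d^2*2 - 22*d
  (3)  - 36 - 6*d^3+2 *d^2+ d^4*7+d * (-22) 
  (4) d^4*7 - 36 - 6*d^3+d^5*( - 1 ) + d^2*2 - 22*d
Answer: 4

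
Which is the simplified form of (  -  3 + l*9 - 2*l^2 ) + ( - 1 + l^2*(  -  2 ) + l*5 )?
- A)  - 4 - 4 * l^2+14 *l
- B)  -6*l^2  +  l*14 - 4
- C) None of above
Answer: A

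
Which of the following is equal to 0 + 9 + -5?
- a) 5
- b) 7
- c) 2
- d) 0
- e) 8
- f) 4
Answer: f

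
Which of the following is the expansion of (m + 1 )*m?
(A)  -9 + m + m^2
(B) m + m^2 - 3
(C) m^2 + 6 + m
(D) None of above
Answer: D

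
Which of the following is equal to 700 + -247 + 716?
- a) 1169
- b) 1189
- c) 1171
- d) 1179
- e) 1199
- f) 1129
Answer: a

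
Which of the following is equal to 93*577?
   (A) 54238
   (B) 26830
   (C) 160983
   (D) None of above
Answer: D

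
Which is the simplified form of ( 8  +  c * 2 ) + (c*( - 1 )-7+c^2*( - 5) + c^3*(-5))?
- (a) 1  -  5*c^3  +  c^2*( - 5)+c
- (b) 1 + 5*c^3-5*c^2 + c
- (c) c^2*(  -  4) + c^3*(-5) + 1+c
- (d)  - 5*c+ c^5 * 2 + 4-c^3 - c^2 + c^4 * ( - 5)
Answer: a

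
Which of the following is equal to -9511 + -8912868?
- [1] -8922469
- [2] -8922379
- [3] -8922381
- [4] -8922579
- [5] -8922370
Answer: 2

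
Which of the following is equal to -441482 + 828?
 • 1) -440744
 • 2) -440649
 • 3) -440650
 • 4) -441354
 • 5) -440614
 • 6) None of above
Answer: 6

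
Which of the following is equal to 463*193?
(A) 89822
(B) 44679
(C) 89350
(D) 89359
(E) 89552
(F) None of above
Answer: D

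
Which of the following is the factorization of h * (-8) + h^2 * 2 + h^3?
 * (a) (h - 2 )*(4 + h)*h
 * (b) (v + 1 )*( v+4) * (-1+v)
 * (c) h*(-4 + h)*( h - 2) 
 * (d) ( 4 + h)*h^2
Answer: a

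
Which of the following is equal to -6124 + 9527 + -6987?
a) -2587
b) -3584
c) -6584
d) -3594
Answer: b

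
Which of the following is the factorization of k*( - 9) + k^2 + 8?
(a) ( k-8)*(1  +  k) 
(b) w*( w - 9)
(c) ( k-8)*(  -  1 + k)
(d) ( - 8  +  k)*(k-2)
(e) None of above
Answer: c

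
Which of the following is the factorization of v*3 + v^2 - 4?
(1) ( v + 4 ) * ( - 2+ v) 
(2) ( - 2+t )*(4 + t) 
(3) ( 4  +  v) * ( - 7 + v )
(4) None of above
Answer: 4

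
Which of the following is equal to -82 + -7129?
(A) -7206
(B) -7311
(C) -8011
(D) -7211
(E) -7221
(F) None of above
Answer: D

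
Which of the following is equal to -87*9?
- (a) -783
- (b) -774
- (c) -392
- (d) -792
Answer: a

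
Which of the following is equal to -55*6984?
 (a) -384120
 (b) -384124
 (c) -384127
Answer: a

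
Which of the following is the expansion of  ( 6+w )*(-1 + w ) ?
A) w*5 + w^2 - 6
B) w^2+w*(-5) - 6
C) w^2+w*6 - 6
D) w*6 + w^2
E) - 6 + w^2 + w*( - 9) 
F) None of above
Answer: A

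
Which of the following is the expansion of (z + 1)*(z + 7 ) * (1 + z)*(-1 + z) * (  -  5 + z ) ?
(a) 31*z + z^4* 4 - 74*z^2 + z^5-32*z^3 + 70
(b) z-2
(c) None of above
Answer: c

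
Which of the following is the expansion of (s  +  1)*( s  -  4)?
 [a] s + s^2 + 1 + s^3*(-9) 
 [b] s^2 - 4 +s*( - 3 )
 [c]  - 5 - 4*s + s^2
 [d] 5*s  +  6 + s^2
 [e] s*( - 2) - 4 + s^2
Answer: b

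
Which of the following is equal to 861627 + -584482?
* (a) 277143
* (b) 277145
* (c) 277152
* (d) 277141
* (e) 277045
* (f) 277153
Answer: b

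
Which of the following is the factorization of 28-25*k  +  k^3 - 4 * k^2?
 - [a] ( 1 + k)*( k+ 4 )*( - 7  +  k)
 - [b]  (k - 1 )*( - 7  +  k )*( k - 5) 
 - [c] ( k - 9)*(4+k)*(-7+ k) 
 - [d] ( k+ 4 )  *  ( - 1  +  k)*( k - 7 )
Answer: d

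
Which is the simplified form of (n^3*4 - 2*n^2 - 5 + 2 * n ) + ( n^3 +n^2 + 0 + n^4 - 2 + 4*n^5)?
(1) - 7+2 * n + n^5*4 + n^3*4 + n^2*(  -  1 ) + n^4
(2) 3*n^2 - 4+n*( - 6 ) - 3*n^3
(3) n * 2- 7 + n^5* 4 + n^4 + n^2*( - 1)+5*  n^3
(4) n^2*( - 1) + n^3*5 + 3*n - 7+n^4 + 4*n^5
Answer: 3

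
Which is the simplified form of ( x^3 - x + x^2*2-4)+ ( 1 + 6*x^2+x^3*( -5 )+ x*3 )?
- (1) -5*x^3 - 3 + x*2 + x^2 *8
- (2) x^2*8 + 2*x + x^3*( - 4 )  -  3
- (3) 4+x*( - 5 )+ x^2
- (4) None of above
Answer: 2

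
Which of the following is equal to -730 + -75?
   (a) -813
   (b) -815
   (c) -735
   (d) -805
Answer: d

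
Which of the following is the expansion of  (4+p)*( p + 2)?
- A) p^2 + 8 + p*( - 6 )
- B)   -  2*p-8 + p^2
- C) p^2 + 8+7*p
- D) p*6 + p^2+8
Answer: D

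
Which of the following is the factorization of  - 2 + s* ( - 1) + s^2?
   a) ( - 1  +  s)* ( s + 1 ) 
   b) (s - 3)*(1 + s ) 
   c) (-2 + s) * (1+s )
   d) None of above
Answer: c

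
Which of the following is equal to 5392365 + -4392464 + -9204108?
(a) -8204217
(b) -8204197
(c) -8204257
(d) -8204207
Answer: d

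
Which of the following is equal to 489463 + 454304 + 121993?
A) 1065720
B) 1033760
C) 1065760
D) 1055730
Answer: C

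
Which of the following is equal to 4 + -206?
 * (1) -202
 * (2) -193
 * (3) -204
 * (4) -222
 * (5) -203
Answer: 1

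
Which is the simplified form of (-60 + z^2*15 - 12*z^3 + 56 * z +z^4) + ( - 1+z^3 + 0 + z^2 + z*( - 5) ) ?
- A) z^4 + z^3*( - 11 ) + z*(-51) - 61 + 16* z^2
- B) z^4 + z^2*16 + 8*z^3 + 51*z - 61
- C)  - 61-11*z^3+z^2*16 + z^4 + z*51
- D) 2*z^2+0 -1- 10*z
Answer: C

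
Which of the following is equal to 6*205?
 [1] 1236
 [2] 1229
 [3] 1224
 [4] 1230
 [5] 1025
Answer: 4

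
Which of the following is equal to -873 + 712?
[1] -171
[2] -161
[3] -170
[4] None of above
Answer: 2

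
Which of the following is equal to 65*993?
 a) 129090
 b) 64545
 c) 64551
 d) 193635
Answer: b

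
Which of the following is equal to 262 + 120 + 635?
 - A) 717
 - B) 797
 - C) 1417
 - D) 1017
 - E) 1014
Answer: D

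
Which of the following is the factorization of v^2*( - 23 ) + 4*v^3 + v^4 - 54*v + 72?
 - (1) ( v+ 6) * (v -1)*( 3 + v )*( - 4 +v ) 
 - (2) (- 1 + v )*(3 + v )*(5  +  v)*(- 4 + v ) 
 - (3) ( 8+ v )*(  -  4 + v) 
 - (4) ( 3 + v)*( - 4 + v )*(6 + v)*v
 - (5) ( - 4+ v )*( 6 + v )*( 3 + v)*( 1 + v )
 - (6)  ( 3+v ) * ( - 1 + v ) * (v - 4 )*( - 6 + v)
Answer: 1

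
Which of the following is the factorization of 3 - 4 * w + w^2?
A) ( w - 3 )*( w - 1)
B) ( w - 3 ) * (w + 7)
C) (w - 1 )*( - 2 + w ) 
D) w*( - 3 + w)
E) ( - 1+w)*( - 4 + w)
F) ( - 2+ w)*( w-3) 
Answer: A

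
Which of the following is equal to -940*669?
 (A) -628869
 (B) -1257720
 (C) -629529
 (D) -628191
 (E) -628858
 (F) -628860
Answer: F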